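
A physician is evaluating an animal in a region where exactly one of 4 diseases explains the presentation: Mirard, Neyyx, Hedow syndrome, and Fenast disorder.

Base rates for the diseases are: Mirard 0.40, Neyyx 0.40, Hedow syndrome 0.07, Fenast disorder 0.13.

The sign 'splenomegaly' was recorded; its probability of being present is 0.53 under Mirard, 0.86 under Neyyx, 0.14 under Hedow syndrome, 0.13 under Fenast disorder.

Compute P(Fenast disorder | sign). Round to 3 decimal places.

0.029

By Bayes' rule, the unnormalized weight for each hypothesis is prior × likelihood:
  Mirard: 0.40 × 0.53 = 0.212
  Neyyx: 0.40 × 0.86 = 0.344
  Hedow syndrome: 0.07 × 0.14 = 0.0098
  Fenast disorder: 0.13 × 0.13 = 0.0169
Normalizing constant Z = 0.212 + 0.344 + 0.0098 + 0.0169 = 0.5827.
P(Fenast disorder | evidence) = 0.0169 / 0.5827 ≈ 0.029.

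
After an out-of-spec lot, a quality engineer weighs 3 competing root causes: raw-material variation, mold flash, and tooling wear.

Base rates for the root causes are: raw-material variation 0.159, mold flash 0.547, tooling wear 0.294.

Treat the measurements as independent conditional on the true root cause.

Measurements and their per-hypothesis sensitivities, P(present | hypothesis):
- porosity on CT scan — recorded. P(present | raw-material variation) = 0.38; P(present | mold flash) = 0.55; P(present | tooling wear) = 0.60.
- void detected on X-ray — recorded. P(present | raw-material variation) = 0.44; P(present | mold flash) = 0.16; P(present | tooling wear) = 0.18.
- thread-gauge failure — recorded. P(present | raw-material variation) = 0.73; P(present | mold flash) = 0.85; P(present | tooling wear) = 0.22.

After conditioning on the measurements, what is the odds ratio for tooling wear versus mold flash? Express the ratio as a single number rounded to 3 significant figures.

Posterior odds equal prior odds times the likelihood ratio; only the two competing hypotheses matter.
  tooling wear: 0.294 × 0.60 × 0.18 × 0.22 = 0.0069854
  mold flash: 0.547 × 0.55 × 0.16 × 0.85 = 0.040916
Posterior odds = 0.0069854 / 0.040916 ≈ 0.171.

0.171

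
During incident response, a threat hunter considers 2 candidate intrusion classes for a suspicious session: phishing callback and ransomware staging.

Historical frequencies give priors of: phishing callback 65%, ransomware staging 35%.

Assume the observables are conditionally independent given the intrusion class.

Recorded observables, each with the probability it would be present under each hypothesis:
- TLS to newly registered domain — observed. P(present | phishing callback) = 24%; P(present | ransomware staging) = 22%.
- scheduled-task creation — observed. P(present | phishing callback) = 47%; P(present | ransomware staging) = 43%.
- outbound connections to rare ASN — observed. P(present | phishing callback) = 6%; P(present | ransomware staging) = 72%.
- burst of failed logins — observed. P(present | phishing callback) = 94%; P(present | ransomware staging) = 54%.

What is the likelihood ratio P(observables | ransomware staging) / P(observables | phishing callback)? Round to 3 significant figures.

Joint likelihood of the observable pattern under each hypothesis:
  ransomware staging: 0.22 × 0.43 × 0.72 × 0.54 = 0.03678
  phishing callback: 0.24 × 0.47 × 0.06 × 0.94 = 0.0063619
Bayes factor = 0.03678 / 0.0063619 ≈ 5.78

5.78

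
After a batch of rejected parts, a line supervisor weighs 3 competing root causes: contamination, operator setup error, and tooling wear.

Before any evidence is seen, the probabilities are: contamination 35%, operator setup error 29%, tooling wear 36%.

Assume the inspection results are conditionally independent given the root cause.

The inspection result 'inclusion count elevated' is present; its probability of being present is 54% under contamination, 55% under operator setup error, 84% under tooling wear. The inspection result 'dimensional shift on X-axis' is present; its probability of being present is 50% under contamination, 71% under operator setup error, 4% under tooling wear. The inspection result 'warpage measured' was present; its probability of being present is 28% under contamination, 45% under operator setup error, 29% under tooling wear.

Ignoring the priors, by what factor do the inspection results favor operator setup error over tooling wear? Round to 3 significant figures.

18.0

Joint likelihood of the inspection result pattern under each hypothesis:
  operator setup error: 0.55 × 0.71 × 0.45 = 0.17573
  tooling wear: 0.84 × 0.04 × 0.29 = 0.009744
Bayes factor = 0.17573 / 0.009744 ≈ 18.0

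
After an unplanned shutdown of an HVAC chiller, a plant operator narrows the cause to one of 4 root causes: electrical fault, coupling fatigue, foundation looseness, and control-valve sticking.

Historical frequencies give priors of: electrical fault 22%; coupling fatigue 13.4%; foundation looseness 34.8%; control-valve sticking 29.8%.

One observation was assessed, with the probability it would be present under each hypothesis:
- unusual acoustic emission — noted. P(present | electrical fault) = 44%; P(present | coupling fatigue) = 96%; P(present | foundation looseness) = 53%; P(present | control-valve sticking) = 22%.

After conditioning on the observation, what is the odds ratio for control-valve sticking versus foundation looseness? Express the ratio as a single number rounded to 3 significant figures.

0.355

Posterior odds equal prior odds times the likelihood ratio; only the two competing hypotheses matter.
  control-valve sticking: 0.298 × 0.22 = 0.06556
  foundation looseness: 0.348 × 0.53 = 0.18444
Odds(control-valve sticking : foundation looseness) = 0.06556 / 0.18444 ≈ 0.355.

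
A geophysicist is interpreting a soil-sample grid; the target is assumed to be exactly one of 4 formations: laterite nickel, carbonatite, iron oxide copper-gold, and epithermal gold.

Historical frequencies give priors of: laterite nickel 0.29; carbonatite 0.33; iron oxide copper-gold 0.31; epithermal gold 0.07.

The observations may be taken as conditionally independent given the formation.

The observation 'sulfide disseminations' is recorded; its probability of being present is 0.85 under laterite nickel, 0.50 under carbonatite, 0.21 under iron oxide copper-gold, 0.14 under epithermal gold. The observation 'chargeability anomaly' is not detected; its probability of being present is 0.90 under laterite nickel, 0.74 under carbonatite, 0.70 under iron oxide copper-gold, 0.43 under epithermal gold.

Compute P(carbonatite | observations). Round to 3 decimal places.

Multiply each prior by the joint likelihood of the evidence pattern (using 1 − P(present | H) for each absent observation):
  laterite nickel: 0.29 × 0.85 × (1 − 0.90) = 0.02465
  carbonatite: 0.33 × 0.50 × (1 − 0.74) = 0.0429
  iron oxide copper-gold: 0.31 × 0.21 × (1 − 0.70) = 0.01953
  epithermal gold: 0.07 × 0.14 × (1 − 0.43) = 0.005586
Normalizing constant Z = 0.02465 + 0.0429 + 0.01953 + 0.005586 = 0.092666.
P(carbonatite | evidence) = 0.0429 / 0.092666 ≈ 0.463.

0.463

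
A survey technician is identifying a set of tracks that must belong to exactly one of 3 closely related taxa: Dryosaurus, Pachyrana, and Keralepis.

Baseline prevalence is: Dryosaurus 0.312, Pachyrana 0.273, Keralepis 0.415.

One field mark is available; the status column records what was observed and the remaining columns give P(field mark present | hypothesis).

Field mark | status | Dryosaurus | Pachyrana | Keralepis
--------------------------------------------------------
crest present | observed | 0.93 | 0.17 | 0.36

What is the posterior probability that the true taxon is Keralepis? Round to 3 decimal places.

Multiply each prior by the likelihood of the field mark:
  Dryosaurus: 0.312 × 0.93 = 0.29016
  Pachyrana: 0.273 × 0.17 = 0.04641
  Keralepis: 0.415 × 0.36 = 0.1494
The unnormalized weights sum to 0.48597.
P(Keralepis | evidence) = 0.1494 / 0.48597 ≈ 0.307.

0.307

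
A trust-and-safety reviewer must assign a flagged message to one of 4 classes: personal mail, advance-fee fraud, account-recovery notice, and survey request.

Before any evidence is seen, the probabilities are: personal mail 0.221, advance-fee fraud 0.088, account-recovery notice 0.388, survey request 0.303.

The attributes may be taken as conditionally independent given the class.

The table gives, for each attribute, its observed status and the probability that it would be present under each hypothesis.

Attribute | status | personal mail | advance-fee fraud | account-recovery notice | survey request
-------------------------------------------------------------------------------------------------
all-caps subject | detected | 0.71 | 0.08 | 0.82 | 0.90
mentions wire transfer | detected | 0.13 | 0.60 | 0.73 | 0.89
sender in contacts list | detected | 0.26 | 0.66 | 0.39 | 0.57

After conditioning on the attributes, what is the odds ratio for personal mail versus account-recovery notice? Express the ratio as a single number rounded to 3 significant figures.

0.0586

Posterior odds equal prior odds times the likelihood ratio; only the two competing hypotheses matter.
  personal mail: 0.221 × 0.71 × 0.13 × 0.26 = 0.0053036
  account-recovery notice: 0.388 × 0.82 × 0.73 × 0.39 = 0.09058
Odds(personal mail : account-recovery notice) = 0.0053036 / 0.09058 ≈ 0.0586.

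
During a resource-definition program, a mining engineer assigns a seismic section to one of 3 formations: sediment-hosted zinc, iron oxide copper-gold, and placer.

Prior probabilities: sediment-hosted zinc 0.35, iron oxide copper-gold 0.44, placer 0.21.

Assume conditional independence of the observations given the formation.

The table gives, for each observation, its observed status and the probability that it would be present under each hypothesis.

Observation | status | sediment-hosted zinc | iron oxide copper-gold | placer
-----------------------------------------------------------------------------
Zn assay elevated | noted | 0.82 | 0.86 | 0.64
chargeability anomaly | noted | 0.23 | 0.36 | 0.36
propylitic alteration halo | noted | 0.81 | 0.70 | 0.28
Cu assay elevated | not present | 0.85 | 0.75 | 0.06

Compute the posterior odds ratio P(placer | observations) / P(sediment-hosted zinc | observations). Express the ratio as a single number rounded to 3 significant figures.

Posterior odds equal prior odds times the likelihood ratio; only the two competing hypotheses matter (using 1 − P(present | H) for each absent observation).
  placer: 0.21 × 0.64 × 0.36 × 0.28 × (1 − 0.06) = 0.012735
  sediment-hosted zinc: 0.35 × 0.82 × 0.23 × 0.81 × (1 − 0.85) = 0.0080202
Posterior odds = 0.012735 / 0.0080202 ≈ 1.59.

1.59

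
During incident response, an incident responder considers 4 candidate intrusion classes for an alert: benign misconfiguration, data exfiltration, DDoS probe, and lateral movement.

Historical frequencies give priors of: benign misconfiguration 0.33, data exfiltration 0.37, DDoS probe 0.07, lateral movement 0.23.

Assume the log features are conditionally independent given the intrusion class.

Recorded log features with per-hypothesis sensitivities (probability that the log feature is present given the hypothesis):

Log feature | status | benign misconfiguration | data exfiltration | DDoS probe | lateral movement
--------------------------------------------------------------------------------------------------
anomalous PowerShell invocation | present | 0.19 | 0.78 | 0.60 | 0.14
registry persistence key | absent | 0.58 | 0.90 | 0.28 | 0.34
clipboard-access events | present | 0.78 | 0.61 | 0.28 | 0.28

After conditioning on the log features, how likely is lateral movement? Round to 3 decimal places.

0.113

By Bayes' rule with conditional independence, the unnormalized weight for each hypothesis is prior × ∏ likelihoods (using 1 − P(present | H) for each absent log feature):
  benign misconfiguration: 0.33 × 0.19 × (1 − 0.58) × 0.78 = 0.020541
  data exfiltration: 0.37 × 0.78 × (1 − 0.90) × 0.61 = 0.017605
  DDoS probe: 0.07 × 0.60 × (1 − 0.28) × 0.28 = 0.0084672
  lateral movement: 0.23 × 0.14 × (1 − 0.34) × 0.28 = 0.0059506
Normalizing constant Z = 0.020541 + 0.017605 + 0.0084672 + 0.0059506 = 0.052563.
P(lateral movement | evidence) = 0.0059506 / 0.052563 ≈ 0.113.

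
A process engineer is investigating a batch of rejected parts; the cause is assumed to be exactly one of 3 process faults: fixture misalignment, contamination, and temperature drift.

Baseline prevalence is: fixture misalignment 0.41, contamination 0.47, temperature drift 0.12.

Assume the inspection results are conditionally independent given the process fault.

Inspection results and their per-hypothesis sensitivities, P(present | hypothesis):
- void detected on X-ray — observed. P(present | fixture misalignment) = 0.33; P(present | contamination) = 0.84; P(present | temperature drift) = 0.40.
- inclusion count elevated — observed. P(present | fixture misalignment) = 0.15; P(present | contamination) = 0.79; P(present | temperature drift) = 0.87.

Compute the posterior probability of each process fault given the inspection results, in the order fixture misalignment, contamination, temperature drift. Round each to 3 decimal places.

By Bayes' rule with conditional independence, the unnormalized weight for each hypothesis is prior × ∏ likelihoods:
  fixture misalignment: 0.41 × 0.33 × 0.15 = 0.020295
  contamination: 0.47 × 0.84 × 0.79 = 0.31189
  temperature drift: 0.12 × 0.40 × 0.87 = 0.04176
The unnormalized weights sum to 0.37395.
P(fixture misalignment | evidence) = 0.020295 / 0.37395 ≈ 0.054
P(contamination | evidence) = 0.31189 / 0.37395 ≈ 0.834
P(temperature drift | evidence) = 0.04176 / 0.37395 ≈ 0.112

0.054, 0.834, 0.112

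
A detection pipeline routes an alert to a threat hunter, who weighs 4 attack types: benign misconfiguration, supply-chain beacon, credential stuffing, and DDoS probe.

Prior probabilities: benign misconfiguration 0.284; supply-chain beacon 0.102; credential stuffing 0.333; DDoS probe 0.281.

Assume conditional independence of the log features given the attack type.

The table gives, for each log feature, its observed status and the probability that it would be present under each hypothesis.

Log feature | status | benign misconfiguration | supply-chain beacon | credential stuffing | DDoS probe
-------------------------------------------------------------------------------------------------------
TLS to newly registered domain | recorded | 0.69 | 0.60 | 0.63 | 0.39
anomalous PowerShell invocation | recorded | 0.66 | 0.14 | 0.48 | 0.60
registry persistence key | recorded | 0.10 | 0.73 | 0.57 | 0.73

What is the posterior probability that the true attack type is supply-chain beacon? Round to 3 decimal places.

0.050

Multiply each prior by the joint likelihood of the log feature pattern:
  benign misconfiguration: 0.284 × 0.69 × 0.66 × 0.10 = 0.012933
  supply-chain beacon: 0.102 × 0.60 × 0.14 × 0.73 = 0.0062546
  credential stuffing: 0.333 × 0.63 × 0.48 × 0.57 = 0.057399
  DDoS probe: 0.281 × 0.39 × 0.60 × 0.73 = 0.048
Normalizing constant Z = 0.012933 + 0.0062546 + 0.057399 + 0.048 = 0.12459.
P(supply-chain beacon | evidence) = 0.0062546 / 0.12459 ≈ 0.050.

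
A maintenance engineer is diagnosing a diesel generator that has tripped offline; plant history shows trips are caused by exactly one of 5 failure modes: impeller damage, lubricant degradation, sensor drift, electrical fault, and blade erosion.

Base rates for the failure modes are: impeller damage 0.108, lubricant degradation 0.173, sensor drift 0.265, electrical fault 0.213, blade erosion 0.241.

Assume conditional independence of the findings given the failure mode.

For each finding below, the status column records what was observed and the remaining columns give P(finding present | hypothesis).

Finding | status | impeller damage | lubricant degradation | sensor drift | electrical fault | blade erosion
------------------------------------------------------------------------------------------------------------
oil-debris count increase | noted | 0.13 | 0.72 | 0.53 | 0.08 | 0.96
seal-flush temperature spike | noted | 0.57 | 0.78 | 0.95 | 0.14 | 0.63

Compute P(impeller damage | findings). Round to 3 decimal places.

0.021

Multiply each prior by the joint likelihood of the evidence pattern:
  impeller damage: 0.108 × 0.13 × 0.57 = 0.0080028
  lubricant degradation: 0.173 × 0.72 × 0.78 = 0.097157
  sensor drift: 0.265 × 0.53 × 0.95 = 0.13343
  electrical fault: 0.213 × 0.08 × 0.14 = 0.0023856
  blade erosion: 0.241 × 0.96 × 0.63 = 0.14576
Marginal likelihood of the evidence = 0.38673.
P(impeller damage | evidence) = 0.0080028 / 0.38673 ≈ 0.021.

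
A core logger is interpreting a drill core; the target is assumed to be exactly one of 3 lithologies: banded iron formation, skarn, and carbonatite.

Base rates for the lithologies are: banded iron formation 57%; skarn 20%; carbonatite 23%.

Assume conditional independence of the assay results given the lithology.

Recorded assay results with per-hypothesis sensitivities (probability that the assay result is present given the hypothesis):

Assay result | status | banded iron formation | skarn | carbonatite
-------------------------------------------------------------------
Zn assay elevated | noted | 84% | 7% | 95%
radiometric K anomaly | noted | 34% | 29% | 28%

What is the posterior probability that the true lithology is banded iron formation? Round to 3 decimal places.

By Bayes' rule with conditional independence, the unnormalized weight for each hypothesis is prior × ∏ likelihoods:
  banded iron formation: 0.57 × 0.84 × 0.34 = 0.16279
  skarn: 0.20 × 0.07 × 0.29 = 0.00406
  carbonatite: 0.23 × 0.95 × 0.28 = 0.06118
Normalizing constant Z = 0.16279 + 0.00406 + 0.06118 = 0.22803.
P(banded iron formation | evidence) = 0.16279 / 0.22803 ≈ 0.714.

0.714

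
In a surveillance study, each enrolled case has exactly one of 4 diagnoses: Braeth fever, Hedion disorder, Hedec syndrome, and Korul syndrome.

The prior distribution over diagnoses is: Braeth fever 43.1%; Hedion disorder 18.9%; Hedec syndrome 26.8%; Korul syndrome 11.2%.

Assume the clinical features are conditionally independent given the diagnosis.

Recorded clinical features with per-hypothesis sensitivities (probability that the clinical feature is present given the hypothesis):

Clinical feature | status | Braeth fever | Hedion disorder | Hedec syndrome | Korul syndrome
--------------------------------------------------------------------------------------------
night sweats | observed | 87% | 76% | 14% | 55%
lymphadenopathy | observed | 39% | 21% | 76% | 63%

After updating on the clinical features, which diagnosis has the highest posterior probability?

Braeth fever

Multiply each prior by the joint likelihood of the clinical feature pattern:
  Braeth fever: 0.431 × 0.87 × 0.39 = 0.14624
  Hedion disorder: 0.189 × 0.76 × 0.21 = 0.030164
  Hedec syndrome: 0.268 × 0.14 × 0.76 = 0.028515
  Korul syndrome: 0.112 × 0.55 × 0.63 = 0.038808
Marginal likelihood of the evidence = 0.24373.
P(Braeth fever | evidence) ≈ 0.14624 / 0.24373 ≈ 0.600
P(Hedion disorder | evidence) ≈ 0.030164 / 0.24373 ≈ 0.124
P(Hedec syndrome | evidence) ≈ 0.028515 / 0.24373 ≈ 0.117
P(Korul syndrome | evidence) ≈ 0.038808 / 0.24373 ≈ 0.159
The largest is 0.600, so Braeth fever is most probable.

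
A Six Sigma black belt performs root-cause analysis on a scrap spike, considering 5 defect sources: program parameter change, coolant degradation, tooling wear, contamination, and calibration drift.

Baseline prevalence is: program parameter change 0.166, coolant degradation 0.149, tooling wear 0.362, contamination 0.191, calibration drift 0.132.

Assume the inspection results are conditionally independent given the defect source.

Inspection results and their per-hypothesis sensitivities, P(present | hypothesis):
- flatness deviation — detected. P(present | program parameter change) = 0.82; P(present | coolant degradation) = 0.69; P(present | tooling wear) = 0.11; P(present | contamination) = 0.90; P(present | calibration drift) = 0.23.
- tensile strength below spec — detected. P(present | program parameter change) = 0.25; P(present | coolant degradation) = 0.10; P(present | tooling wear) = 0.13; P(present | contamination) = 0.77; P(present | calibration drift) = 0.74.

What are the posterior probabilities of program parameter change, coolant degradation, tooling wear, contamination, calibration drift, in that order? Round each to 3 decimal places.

For each hypothesis, the unnormalized posterior weight is prior × product of the inspection result likelihoods:
  program parameter change: 0.166 × 0.82 × 0.25 = 0.03403
  coolant degradation: 0.149 × 0.69 × 0.10 = 0.010281
  tooling wear: 0.362 × 0.11 × 0.13 = 0.0051766
  contamination: 0.191 × 0.90 × 0.77 = 0.13236
  calibration drift: 0.132 × 0.23 × 0.74 = 0.022466
Normalizing constant Z = 0.03403 + 0.010281 + 0.0051766 + 0.13236 + 0.022466 = 0.20432.
P(program parameter change | evidence) = 0.03403 / 0.20432 ≈ 0.167
P(coolant degradation | evidence) = 0.010281 / 0.20432 ≈ 0.050
P(tooling wear | evidence) = 0.0051766 / 0.20432 ≈ 0.025
P(contamination | evidence) = 0.13236 / 0.20432 ≈ 0.648
P(calibration drift | evidence) = 0.022466 / 0.20432 ≈ 0.110

0.167, 0.050, 0.025, 0.648, 0.110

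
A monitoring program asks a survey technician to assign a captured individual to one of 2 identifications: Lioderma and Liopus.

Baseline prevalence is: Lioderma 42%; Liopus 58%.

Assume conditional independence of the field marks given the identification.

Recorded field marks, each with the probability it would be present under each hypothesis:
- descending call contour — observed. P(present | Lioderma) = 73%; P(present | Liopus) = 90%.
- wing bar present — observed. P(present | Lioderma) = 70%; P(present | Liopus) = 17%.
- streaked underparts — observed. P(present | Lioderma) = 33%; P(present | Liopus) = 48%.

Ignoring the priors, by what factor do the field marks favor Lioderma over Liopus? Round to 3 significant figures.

2.30

Take the product of per-field mark likelihoods under each hypothesis, then divide.
  Lioderma: 0.73 × 0.70 × 0.33 = 0.16863
  Liopus: 0.90 × 0.17 × 0.48 = 0.07344
Bayes factor = 0.16863 / 0.07344 ≈ 2.30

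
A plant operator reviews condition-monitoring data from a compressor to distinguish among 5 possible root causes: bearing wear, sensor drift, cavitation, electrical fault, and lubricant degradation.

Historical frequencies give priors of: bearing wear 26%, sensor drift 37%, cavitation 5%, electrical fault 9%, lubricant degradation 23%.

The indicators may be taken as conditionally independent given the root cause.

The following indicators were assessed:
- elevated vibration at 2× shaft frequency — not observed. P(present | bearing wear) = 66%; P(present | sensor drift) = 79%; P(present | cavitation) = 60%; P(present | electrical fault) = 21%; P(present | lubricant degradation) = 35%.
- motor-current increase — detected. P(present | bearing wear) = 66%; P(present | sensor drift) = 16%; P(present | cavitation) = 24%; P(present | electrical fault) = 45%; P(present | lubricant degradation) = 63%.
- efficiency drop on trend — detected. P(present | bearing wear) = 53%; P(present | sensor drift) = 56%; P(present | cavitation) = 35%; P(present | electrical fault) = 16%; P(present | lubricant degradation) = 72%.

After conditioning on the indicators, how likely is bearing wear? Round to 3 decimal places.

0.275

Multiply each prior by the joint likelihood of the indicator pattern (using 1 − P(present | H) for each absent indicator):
  bearing wear: 0.26 × (1 − 0.66) × 0.66 × 0.53 = 0.030922
  sensor drift: 0.37 × (1 − 0.79) × 0.16 × 0.56 = 0.0069619
  cavitation: 0.05 × (1 − 0.60) × 0.24 × 0.35 = 0.00168
  electrical fault: 0.09 × (1 − 0.21) × 0.45 × 0.16 = 0.0051192
  lubricant degradation: 0.23 × (1 − 0.35) × 0.63 × 0.72 = 0.067813
Normalizing constant Z = 0.030922 + 0.0069619 + 0.00168 + 0.0051192 + 0.067813 = 0.1125.
P(bearing wear | evidence) = 0.030922 / 0.1125 ≈ 0.275.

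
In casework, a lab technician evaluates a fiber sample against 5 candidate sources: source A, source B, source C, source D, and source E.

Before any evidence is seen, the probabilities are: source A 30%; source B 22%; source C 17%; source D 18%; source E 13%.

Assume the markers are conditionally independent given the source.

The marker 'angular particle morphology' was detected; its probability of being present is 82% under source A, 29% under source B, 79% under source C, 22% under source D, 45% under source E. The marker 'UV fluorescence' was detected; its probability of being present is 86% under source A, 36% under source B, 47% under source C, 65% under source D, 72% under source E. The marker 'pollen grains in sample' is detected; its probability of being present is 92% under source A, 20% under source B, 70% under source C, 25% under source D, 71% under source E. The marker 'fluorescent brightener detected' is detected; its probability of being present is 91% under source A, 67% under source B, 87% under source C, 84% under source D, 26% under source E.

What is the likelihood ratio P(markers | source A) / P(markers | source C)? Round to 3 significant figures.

The Bayes factor is the ratio of the joint likelihoods of the marker pattern under the two hypotheses.
  source A: 0.82 × 0.86 × 0.92 × 0.91 = 0.59039
  source C: 0.79 × 0.47 × 0.70 × 0.87 = 0.22612
Bayes factor = 0.59039 / 0.22612 ≈ 2.61

2.61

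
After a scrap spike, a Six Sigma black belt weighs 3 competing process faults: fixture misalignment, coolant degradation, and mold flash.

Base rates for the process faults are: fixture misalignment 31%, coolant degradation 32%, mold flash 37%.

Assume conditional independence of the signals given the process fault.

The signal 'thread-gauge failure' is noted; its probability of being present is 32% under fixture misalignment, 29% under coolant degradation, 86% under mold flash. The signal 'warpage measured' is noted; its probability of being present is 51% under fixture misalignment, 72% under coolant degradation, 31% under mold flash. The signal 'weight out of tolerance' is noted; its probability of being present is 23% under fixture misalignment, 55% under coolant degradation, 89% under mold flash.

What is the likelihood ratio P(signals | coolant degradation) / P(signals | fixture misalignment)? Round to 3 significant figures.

3.06

Take the product of per-signal likelihoods under each hypothesis, then divide.
  coolant degradation: 0.29 × 0.72 × 0.55 = 0.11484
  fixture misalignment: 0.32 × 0.51 × 0.23 = 0.037536
Bayes factor = 0.11484 / 0.037536 ≈ 3.06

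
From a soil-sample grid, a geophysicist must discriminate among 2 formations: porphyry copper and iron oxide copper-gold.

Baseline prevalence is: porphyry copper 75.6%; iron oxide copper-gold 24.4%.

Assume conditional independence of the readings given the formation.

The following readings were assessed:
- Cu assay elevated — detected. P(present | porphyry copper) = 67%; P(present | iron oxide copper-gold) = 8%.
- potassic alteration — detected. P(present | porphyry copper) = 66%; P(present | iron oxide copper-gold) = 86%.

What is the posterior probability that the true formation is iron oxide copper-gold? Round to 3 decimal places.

By Bayes' rule with conditional independence, the unnormalized weight for each hypothesis is prior × ∏ likelihoods:
  porphyry copper: 0.756 × 0.67 × 0.66 = 0.3343
  iron oxide copper-gold: 0.244 × 0.08 × 0.86 = 0.016787
The unnormalized weights sum to 0.35109.
P(iron oxide copper-gold | evidence) = 0.016787 / 0.35109 ≈ 0.048.

0.048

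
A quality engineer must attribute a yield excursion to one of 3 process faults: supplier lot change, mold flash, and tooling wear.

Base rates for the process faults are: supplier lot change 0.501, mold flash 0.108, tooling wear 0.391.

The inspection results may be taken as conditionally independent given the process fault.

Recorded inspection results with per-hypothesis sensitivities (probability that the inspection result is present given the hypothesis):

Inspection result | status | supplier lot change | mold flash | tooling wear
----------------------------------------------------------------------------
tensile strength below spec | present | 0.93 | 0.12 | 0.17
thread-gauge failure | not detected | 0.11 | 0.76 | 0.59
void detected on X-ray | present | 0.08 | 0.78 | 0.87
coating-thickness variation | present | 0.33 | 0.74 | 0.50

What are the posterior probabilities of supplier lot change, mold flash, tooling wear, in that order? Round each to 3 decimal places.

0.445, 0.073, 0.482

By Bayes' rule with conditional independence, the unnormalized weight for each hypothesis is prior × ∏ likelihoods (using 1 − P(present | H) for each absent inspection result):
  supplier lot change: 0.501 × 0.93 × (1 − 0.11) × 0.08 × 0.33 = 0.010947
  mold flash: 0.108 × 0.12 × (1 − 0.76) × 0.78 × 0.74 = 0.0017953
  tooling wear: 0.391 × 0.17 × (1 − 0.59) × 0.87 × 0.50 = 0.011855
Marginal likelihood of the evidence = 0.024598.
P(supplier lot change | evidence) = 0.010947 / 0.024598 ≈ 0.445
P(mold flash | evidence) = 0.0017953 / 0.024598 ≈ 0.073
P(tooling wear | evidence) = 0.011855 / 0.024598 ≈ 0.482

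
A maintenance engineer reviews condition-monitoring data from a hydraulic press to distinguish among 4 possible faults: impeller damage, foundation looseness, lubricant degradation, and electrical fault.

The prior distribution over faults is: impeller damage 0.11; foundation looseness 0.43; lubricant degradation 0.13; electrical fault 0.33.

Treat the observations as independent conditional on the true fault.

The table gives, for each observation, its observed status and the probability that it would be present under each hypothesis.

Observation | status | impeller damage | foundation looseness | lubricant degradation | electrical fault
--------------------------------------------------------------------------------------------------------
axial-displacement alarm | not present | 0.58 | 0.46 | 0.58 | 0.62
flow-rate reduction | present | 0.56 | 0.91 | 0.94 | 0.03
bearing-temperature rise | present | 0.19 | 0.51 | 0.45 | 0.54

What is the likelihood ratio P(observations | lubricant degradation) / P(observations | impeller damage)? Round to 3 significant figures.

3.98

Joint likelihood of the evidence pattern under each hypothesis (using 1 − P(present | H) for each absent observation):
  lubricant degradation: (1 − 0.58) × 0.94 × 0.45 = 0.17766
  impeller damage: (1 − 0.58) × 0.56 × 0.19 = 0.044688
Bayes factor = 0.17766 / 0.044688 ≈ 3.98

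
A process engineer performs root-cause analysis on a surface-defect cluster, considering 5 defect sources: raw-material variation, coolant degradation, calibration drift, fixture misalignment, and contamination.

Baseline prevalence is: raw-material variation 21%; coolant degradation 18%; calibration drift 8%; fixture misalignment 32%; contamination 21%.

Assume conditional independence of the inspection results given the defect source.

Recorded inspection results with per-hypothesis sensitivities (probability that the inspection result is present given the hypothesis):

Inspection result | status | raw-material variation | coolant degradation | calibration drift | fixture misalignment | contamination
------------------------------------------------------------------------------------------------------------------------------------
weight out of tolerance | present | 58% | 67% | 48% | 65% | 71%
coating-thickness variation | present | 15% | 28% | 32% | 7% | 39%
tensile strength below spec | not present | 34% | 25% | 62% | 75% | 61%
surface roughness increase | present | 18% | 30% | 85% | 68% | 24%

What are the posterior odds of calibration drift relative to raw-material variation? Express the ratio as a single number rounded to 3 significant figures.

The normalizing constant cancels in an odds ratio, so compute prior × likelihood for the two hypotheses only (using 1 − P(present | H) for each absent inspection result):
  calibration drift: 0.08 × 0.48 × 0.32 × (1 − 0.62) × 0.85 = 0.003969
  raw-material variation: 0.21 × 0.58 × 0.15 × (1 − 0.34) × 0.18 = 0.0021705
Posterior odds = 0.003969 / 0.0021705 ≈ 1.83.

1.83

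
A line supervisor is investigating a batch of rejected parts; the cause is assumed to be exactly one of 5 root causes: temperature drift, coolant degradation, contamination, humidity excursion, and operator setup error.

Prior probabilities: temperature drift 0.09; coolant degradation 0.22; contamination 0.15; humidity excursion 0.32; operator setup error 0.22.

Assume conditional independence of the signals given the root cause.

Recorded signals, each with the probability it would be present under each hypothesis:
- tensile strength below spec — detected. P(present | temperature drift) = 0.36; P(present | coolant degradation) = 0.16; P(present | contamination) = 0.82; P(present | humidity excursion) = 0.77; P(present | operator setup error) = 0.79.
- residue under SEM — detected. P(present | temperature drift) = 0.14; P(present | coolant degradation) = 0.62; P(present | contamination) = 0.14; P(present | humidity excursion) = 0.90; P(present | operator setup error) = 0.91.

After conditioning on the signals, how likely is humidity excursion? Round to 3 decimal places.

Multiply each prior by the joint likelihood of the signal pattern:
  temperature drift: 0.09 × 0.36 × 0.14 = 0.004536
  coolant degradation: 0.22 × 0.16 × 0.62 = 0.021824
  contamination: 0.15 × 0.82 × 0.14 = 0.01722
  humidity excursion: 0.32 × 0.77 × 0.90 = 0.22176
  operator setup error: 0.22 × 0.79 × 0.91 = 0.15816
Normalizing constant Z = 0.004536 + 0.021824 + 0.01722 + 0.22176 + 0.15816 = 0.4235.
P(humidity excursion | evidence) = 0.22176 / 0.4235 ≈ 0.524.

0.524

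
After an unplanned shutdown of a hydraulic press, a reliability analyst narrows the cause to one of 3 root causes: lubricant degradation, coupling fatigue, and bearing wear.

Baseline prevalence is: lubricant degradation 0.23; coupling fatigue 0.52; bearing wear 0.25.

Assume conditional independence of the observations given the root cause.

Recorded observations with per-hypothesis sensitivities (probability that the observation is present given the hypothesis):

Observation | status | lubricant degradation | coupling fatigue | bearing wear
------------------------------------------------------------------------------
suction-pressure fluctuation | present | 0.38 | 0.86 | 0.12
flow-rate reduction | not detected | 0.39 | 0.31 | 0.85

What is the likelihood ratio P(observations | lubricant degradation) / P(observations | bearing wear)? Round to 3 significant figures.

The Bayes factor is the ratio of the joint likelihoods of the evidence pattern under the two hypotheses (using 1 − P(present | H) for each absent observation).
  lubricant degradation: 0.38 × (1 − 0.39) = 0.2318
  bearing wear: 0.12 × (1 − 0.85) = 0.018
Bayes factor = 0.2318 / 0.018 ≈ 12.9

12.9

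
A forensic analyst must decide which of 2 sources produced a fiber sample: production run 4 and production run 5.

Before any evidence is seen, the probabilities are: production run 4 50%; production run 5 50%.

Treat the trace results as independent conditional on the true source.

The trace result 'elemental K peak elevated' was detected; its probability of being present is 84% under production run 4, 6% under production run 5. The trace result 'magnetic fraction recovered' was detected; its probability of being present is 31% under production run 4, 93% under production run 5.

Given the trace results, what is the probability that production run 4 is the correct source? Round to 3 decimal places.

0.824

By Bayes' rule with conditional independence, the unnormalized weight for each hypothesis is prior × ∏ likelihoods:
  production run 4: 0.50 × 0.84 × 0.31 = 0.1302
  production run 5: 0.50 × 0.06 × 0.93 = 0.0279
The unnormalized weights sum to 0.1581.
P(production run 4 | evidence) = 0.1302 / 0.1581 ≈ 0.824.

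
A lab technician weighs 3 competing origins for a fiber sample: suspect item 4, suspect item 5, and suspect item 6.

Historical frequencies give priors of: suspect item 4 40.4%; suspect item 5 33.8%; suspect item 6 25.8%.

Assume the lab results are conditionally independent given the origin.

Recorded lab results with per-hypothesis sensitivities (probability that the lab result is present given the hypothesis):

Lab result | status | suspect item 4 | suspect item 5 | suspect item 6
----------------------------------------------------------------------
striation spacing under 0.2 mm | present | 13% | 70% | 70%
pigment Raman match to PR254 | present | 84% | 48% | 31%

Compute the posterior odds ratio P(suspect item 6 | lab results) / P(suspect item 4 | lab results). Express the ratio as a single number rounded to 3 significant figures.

Unnormalized posterior weight (prior times the lab result likelihoods) for each of the two hypotheses:
  suspect item 6: 0.258 × 0.70 × 0.31 = 0.055986
  suspect item 4: 0.404 × 0.13 × 0.84 = 0.044117
Posterior odds = 0.055986 / 0.044117 ≈ 1.27.

1.27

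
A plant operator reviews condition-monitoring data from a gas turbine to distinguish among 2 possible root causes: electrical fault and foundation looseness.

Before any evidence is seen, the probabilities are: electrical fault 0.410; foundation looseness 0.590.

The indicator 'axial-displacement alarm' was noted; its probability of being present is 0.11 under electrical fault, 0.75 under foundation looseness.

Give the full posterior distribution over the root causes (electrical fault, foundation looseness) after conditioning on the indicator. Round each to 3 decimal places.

For each hypothesis, the unnormalized posterior weight is prior × likelihood:
  electrical fault: 0.410 × 0.11 = 0.0451
  foundation looseness: 0.590 × 0.75 = 0.4425
The unnormalized weights sum to 0.4876.
P(electrical fault | evidence) = 0.0451 / 0.4876 ≈ 0.092
P(foundation looseness | evidence) = 0.4425 / 0.4876 ≈ 0.908

0.092, 0.908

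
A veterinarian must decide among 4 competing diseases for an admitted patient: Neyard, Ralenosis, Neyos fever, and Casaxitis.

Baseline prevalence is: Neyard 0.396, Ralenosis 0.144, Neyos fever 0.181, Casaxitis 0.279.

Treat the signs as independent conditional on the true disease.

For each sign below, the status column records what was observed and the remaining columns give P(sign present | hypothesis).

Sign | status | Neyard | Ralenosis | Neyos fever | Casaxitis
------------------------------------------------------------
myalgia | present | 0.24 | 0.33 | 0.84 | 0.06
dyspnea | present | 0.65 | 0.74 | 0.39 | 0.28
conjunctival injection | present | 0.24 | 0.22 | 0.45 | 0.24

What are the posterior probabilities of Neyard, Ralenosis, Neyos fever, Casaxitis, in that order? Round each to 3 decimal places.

For each hypothesis, the unnormalized posterior weight is prior × product of the sign likelihoods:
  Neyard: 0.396 × 0.24 × 0.65 × 0.24 = 0.014826
  Ralenosis: 0.144 × 0.33 × 0.74 × 0.22 = 0.0077363
  Neyos fever: 0.181 × 0.84 × 0.39 × 0.45 = 0.026683
  Casaxitis: 0.279 × 0.06 × 0.28 × 0.24 = 0.0011249
Normalizing constant Z = 0.014826 + 0.0077363 + 0.026683 + 0.0011249 = 0.05037.
P(Neyard | evidence) = 0.014826 / 0.05037 ≈ 0.294
P(Ralenosis | evidence) = 0.0077363 / 0.05037 ≈ 0.154
P(Neyos fever | evidence) = 0.026683 / 0.05037 ≈ 0.530
P(Casaxitis | evidence) = 0.0011249 / 0.05037 ≈ 0.022

0.294, 0.154, 0.530, 0.022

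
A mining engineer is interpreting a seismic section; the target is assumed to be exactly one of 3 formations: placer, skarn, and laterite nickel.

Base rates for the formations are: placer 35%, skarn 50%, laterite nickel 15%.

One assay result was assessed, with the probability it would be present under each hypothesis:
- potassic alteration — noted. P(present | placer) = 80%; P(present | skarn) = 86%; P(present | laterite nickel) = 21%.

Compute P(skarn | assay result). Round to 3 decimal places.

Multiply each prior by the likelihood of the assay result:
  placer: 0.35 × 0.80 = 0.28
  skarn: 0.50 × 0.86 = 0.43
  laterite nickel: 0.15 × 0.21 = 0.0315
The unnormalized weights sum to 0.7415.
P(skarn | evidence) = 0.43 / 0.7415 ≈ 0.580.

0.580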